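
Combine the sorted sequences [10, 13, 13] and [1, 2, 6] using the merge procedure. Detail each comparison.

Merging process:

Compare 10 vs 1: take 1 from right. Merged: [1]
Compare 10 vs 2: take 2 from right. Merged: [1, 2]
Compare 10 vs 6: take 6 from right. Merged: [1, 2, 6]
Append remaining from left: [10, 13, 13]. Merged: [1, 2, 6, 10, 13, 13]

Final merged array: [1, 2, 6, 10, 13, 13]
Total comparisons: 3

The merged array is [1, 2, 6, 10, 13, 13], requiring 3 comparisons. The merge step runs in O(n) time where n is the total number of elements.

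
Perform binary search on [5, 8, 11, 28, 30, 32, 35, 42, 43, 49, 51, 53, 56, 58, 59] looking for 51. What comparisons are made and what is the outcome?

Binary search for 51 in [5, 8, 11, 28, 30, 32, 35, 42, 43, 49, 51, 53, 56, 58, 59]:

lo=0, hi=14, mid=7, arr[mid]=42 -> 42 < 51, search right half
lo=8, hi=14, mid=11, arr[mid]=53 -> 53 > 51, search left half
lo=8, hi=10, mid=9, arr[mid]=49 -> 49 < 51, search right half
lo=10, hi=10, mid=10, arr[mid]=51 -> Found target at index 10!

Binary search finds 51 at index 10 after 4 comparisons. The search repeatedly halves the search space by comparing with the middle element.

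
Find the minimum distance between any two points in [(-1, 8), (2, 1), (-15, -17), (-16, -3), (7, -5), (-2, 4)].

Computing all pairwise distances among 6 points:

d((-1, 8), (2, 1)) = 7.6158
d((-1, 8), (-15, -17)) = 28.6531
d((-1, 8), (-16, -3)) = 18.6011
d((-1, 8), (7, -5)) = 15.2643
d((-1, 8), (-2, 4)) = 4.1231 <-- minimum
d((2, 1), (-15, -17)) = 24.7588
d((2, 1), (-16, -3)) = 18.4391
d((2, 1), (7, -5)) = 7.8102
d((2, 1), (-2, 4)) = 5.0
d((-15, -17), (-16, -3)) = 14.0357
d((-15, -17), (7, -5)) = 25.0599
d((-15, -17), (-2, 4)) = 24.6982
d((-16, -3), (7, -5)) = 23.0868
d((-16, -3), (-2, 4)) = 15.6525
d((7, -5), (-2, 4)) = 12.7279

Closest pair: (-1, 8) and (-2, 4) with distance 4.1231

The closest pair is (-1, 8) and (-2, 4) with Euclidean distance 4.1231. For 6 points, brute-force pairwise comparison is shown above. For large n, the divide-and-conquer algorithm (sort by x, recurse on halves, check the dividing strip) achieves O(n log n).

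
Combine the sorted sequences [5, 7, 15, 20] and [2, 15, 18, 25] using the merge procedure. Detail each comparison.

Merging process:

Compare 5 vs 2: take 2 from right. Merged: [2]
Compare 5 vs 15: take 5 from left. Merged: [2, 5]
Compare 7 vs 15: take 7 from left. Merged: [2, 5, 7]
Compare 15 vs 15: take 15 from left. Merged: [2, 5, 7, 15]
Compare 20 vs 15: take 15 from right. Merged: [2, 5, 7, 15, 15]
Compare 20 vs 18: take 18 from right. Merged: [2, 5, 7, 15, 15, 18]
Compare 20 vs 25: take 20 from left. Merged: [2, 5, 7, 15, 15, 18, 20]
Append remaining from right: [25]. Merged: [2, 5, 7, 15, 15, 18, 20, 25]

Final merged array: [2, 5, 7, 15, 15, 18, 20, 25]
Total comparisons: 7

The merged array is [2, 5, 7, 15, 15, 18, 20, 25], requiring 7 comparisons. The merge step runs in O(n) time where n is the total number of elements.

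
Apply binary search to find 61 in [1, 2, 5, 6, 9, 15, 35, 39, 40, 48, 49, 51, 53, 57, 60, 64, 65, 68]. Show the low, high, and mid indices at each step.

Binary search for 61 in [1, 2, 5, 6, 9, 15, 35, 39, 40, 48, 49, 51, 53, 57, 60, 64, 65, 68]:

lo=0, hi=17, mid=8, arr[mid]=40 -> 40 < 61, search right half
lo=9, hi=17, mid=13, arr[mid]=57 -> 57 < 61, search right half
lo=14, hi=17, mid=15, arr[mid]=64 -> 64 > 61, search left half
lo=14, hi=14, mid=14, arr[mid]=60 -> 60 < 61, search right half
lo=15 > hi=14, target 61 not found

Binary search determines that 61 is not in the array after 4 comparisons. The search space was exhausted without finding the target.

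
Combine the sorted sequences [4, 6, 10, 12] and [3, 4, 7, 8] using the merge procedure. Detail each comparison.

Merging process:

Compare 4 vs 3: take 3 from right. Merged: [3]
Compare 4 vs 4: take 4 from left. Merged: [3, 4]
Compare 6 vs 4: take 4 from right. Merged: [3, 4, 4]
Compare 6 vs 7: take 6 from left. Merged: [3, 4, 4, 6]
Compare 10 vs 7: take 7 from right. Merged: [3, 4, 4, 6, 7]
Compare 10 vs 8: take 8 from right. Merged: [3, 4, 4, 6, 7, 8]
Append remaining from left: [10, 12]. Merged: [3, 4, 4, 6, 7, 8, 10, 12]

Final merged array: [3, 4, 4, 6, 7, 8, 10, 12]
Total comparisons: 6

The merged array is [3, 4, 4, 6, 7, 8, 10, 12], requiring 6 comparisons. The merge step runs in O(n) time where n is the total number of elements.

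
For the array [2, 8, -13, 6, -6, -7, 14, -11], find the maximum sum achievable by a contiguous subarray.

Using Kadane's algorithm on [2, 8, -13, 6, -6, -7, 14, -11]:

Scanning through the array:
Position 1 (value 8): max_ending_here = 10, max_so_far = 10
Position 2 (value -13): max_ending_here = -3, max_so_far = 10
Position 3 (value 6): max_ending_here = 6, max_so_far = 10
Position 4 (value -6): max_ending_here = 0, max_so_far = 10
Position 5 (value -7): max_ending_here = -7, max_so_far = 10
Position 6 (value 14): max_ending_here = 14, max_so_far = 14
Position 7 (value -11): max_ending_here = 3, max_so_far = 14

Maximum subarray: [14]
Maximum sum: 14

The maximum subarray is [14] with sum 14. This subarray runs from index 6 to index 6.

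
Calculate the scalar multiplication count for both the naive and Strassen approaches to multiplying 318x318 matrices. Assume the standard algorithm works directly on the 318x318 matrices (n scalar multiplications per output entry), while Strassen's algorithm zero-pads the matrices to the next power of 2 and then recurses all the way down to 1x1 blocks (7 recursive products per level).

Matrix multiplication for 318x318 matrices:

Strassen's algorithm requires power-of-2 dimensions. Pad 318x318 to 512x512 (next power of 2).

Standard algorithm: 318^3 = 32157432 multiplications
Strassen's algorithm: 7^(log2(512)) = 7^9 = 40353607 multiplications
Difference: 32157432 - 40353607 = -8196175 (Strassen uses MORE here due to padding overhead — for small or just-over-power-of-2 n, padding can outweigh the per-level savings)

Standard: 32157432 multiplications (318^3). Strassen: 40353607 multiplications (7^9, after padding to 512x512). Strassen reduces 8 recursive multiplications to 7 at each level.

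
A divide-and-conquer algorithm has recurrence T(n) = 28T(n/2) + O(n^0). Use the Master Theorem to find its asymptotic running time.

Master Theorem for T(n) = 28T(n/2) + O(n^0):

a = 28, b = 2, c = 0
log_b(a) = log_2(28) = 4.8074

Case 1: c = 0 < log_2(28) = 4.8074
T(n) = O(n^(log_2 28))

For T(n) = 28T(n/2) + O(n^0): log_2(28) = 4.8074. This is Case 1 of the Master Theorem (c < log_b(a), work dominated by leaves), giving O(n^(log_2 28)).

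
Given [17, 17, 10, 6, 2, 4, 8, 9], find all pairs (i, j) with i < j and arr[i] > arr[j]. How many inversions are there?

Finding inversions in [17, 17, 10, 6, 2, 4, 8, 9]:

(0, 2): arr[0]=17 > arr[2]=10
(0, 3): arr[0]=17 > arr[3]=6
(0, 4): arr[0]=17 > arr[4]=2
(0, 5): arr[0]=17 > arr[5]=4
(0, 6): arr[0]=17 > arr[6]=8
(0, 7): arr[0]=17 > arr[7]=9
(1, 2): arr[1]=17 > arr[2]=10
(1, 3): arr[1]=17 > arr[3]=6
(1, 4): arr[1]=17 > arr[4]=2
(1, 5): arr[1]=17 > arr[5]=4
(1, 6): arr[1]=17 > arr[6]=8
(1, 7): arr[1]=17 > arr[7]=9
(2, 3): arr[2]=10 > arr[3]=6
(2, 4): arr[2]=10 > arr[4]=2
(2, 5): arr[2]=10 > arr[5]=4
(2, 6): arr[2]=10 > arr[6]=8
(2, 7): arr[2]=10 > arr[7]=9
(3, 4): arr[3]=6 > arr[4]=2
(3, 5): arr[3]=6 > arr[5]=4

Total inversions: 19

The array has 19 inversion(s): (0,2), (0,3), (0,4), (0,5), (0,6), (0,7), (1,2), (1,3), (1,4), (1,5), (1,6), (1,7), (2,3), (2,4), (2,5), (2,6), (2,7), (3,4), (3,5). Each pair (i,j) satisfies i < j and arr[i] > arr[j].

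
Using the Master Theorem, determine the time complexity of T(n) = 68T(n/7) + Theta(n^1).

Master Theorem for T(n) = 68T(n/7) + O(n^1):

a = 68, b = 7, c = 1
log_b(a) = log_7(68) = 2.1684

Case 1: c = 1 < log_7(68) = 2.1684
T(n) = O(n^(log_7 68))

For T(n) = 68T(n/7) + O(n^1): log_7(68) = 2.1684. This is Case 1 of the Master Theorem (c < log_b(a), work dominated by leaves), giving O(n^(log_7 68)).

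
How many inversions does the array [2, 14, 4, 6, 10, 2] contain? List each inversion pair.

Finding inversions in [2, 14, 4, 6, 10, 2]:

(1, 2): arr[1]=14 > arr[2]=4
(1, 3): arr[1]=14 > arr[3]=6
(1, 4): arr[1]=14 > arr[4]=10
(1, 5): arr[1]=14 > arr[5]=2
(2, 5): arr[2]=4 > arr[5]=2
(3, 5): arr[3]=6 > arr[5]=2
(4, 5): arr[4]=10 > arr[5]=2

Total inversions: 7

The array has 7 inversion(s): (1,2), (1,3), (1,4), (1,5), (2,5), (3,5), (4,5). Each pair (i,j) satisfies i < j and arr[i] > arr[j].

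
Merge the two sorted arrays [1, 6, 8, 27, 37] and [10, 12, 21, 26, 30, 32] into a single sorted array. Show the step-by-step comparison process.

Merging process:

Compare 1 vs 10: take 1 from left. Merged: [1]
Compare 6 vs 10: take 6 from left. Merged: [1, 6]
Compare 8 vs 10: take 8 from left. Merged: [1, 6, 8]
Compare 27 vs 10: take 10 from right. Merged: [1, 6, 8, 10]
Compare 27 vs 12: take 12 from right. Merged: [1, 6, 8, 10, 12]
Compare 27 vs 21: take 21 from right. Merged: [1, 6, 8, 10, 12, 21]
Compare 27 vs 26: take 26 from right. Merged: [1, 6, 8, 10, 12, 21, 26]
Compare 27 vs 30: take 27 from left. Merged: [1, 6, 8, 10, 12, 21, 26, 27]
Compare 37 vs 30: take 30 from right. Merged: [1, 6, 8, 10, 12, 21, 26, 27, 30]
Compare 37 vs 32: take 32 from right. Merged: [1, 6, 8, 10, 12, 21, 26, 27, 30, 32]
Append remaining from left: [37]. Merged: [1, 6, 8, 10, 12, 21, 26, 27, 30, 32, 37]

Final merged array: [1, 6, 8, 10, 12, 21, 26, 27, 30, 32, 37]
Total comparisons: 10

The merged array is [1, 6, 8, 10, 12, 21, 26, 27, 30, 32, 37], requiring 10 comparisons. The merge step runs in O(n) time where n is the total number of elements.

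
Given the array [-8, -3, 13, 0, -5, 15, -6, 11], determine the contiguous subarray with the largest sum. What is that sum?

Using Kadane's algorithm on [-8, -3, 13, 0, -5, 15, -6, 11]:

Scanning through the array:
Position 1 (value -3): max_ending_here = -3, max_so_far = -3
Position 2 (value 13): max_ending_here = 13, max_so_far = 13
Position 3 (value 0): max_ending_here = 13, max_so_far = 13
Position 4 (value -5): max_ending_here = 8, max_so_far = 13
Position 5 (value 15): max_ending_here = 23, max_so_far = 23
Position 6 (value -6): max_ending_here = 17, max_so_far = 23
Position 7 (value 11): max_ending_here = 28, max_so_far = 28

Maximum subarray: [13, 0, -5, 15, -6, 11]
Maximum sum: 28

The maximum subarray is [13, 0, -5, 15, -6, 11] with sum 28. This subarray runs from index 2 to index 7.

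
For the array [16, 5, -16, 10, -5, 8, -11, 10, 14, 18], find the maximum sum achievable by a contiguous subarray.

Using Kadane's algorithm on [16, 5, -16, 10, -5, 8, -11, 10, 14, 18]:

Scanning through the array:
Position 1 (value 5): max_ending_here = 21, max_so_far = 21
Position 2 (value -16): max_ending_here = 5, max_so_far = 21
Position 3 (value 10): max_ending_here = 15, max_so_far = 21
Position 4 (value -5): max_ending_here = 10, max_so_far = 21
Position 5 (value 8): max_ending_here = 18, max_so_far = 21
Position 6 (value -11): max_ending_here = 7, max_so_far = 21
Position 7 (value 10): max_ending_here = 17, max_so_far = 21
Position 8 (value 14): max_ending_here = 31, max_so_far = 31
Position 9 (value 18): max_ending_here = 49, max_so_far = 49

Maximum subarray: [16, 5, -16, 10, -5, 8, -11, 10, 14, 18]
Maximum sum: 49

The maximum subarray is [16, 5, -16, 10, -5, 8, -11, 10, 14, 18] with sum 49. This subarray runs from index 0 to index 9.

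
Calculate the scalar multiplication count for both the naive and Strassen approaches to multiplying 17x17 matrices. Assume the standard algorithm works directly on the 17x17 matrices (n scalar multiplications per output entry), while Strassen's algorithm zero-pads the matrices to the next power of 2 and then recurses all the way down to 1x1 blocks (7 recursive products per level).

Matrix multiplication for 17x17 matrices:

Strassen's algorithm requires power-of-2 dimensions. Pad 17x17 to 32x32 (next power of 2).

Standard algorithm: 17^3 = 4913 multiplications
Strassen's algorithm: 7^(log2(32)) = 7^5 = 16807 multiplications
Difference: 4913 - 16807 = -11894 (Strassen uses MORE here due to padding overhead — for small or just-over-power-of-2 n, padding can outweigh the per-level savings)

Standard: 4913 multiplications (17^3). Strassen: 16807 multiplications (7^5, after padding to 32x32). Strassen reduces 8 recursive multiplications to 7 at each level.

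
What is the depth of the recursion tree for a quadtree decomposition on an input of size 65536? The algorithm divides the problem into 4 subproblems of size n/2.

For divide and conquer with division factor 2:

Problem sizes at each level:
Level 0: 65536
Level 1: 32768
Level 2: 16384
Level 3: 8192
Level 4: 4096
Level 5: 2048
Level 6: 1024
Level 7: 512
Level 8: 256
Level 9: 128
Level 10: 64
Level 11: 32
Level 12: 16
Level 13: 8
Level 14: 4
Level 15: 2
Level 16: 1

The root is level 0 and the size-1 base case is level 16 (the tree spans levels 0 through 16, i.e. 17 levels counting the root), so the depth is the number of divisions: log_2(65536) = 16

The recursion tree depth is log_2(65536) = 16. At each level, the problem size is divided by 2, so it takes 16 divisions to reduce to a base case of size 1. The algorithm makes 4 recursive calls at each level.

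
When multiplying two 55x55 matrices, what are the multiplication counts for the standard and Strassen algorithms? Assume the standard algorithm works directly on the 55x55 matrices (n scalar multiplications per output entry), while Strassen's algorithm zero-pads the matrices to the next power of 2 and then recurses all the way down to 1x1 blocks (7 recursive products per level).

Matrix multiplication for 55x55 matrices:

Strassen's algorithm requires power-of-2 dimensions. Pad 55x55 to 64x64 (next power of 2).

Standard algorithm: 55^3 = 166375 multiplications
Strassen's algorithm: 7^(log2(64)) = 7^6 = 117649 multiplications
Savings: 166375 - 117649 = 48726 multiplications

Standard: 166375 multiplications (55^3). Strassen: 117649 multiplications (7^6, after padding to 64x64). Strassen reduces 8 recursive multiplications to 7 at each level.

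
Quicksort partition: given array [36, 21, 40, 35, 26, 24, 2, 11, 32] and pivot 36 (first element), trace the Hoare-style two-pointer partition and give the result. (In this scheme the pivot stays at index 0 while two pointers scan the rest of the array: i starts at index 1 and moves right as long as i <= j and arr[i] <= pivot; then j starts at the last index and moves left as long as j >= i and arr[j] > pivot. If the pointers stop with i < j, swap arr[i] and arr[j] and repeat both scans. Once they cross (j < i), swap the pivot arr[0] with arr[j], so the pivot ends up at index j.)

Hoare-style two-pointer partition with pivot = 36:

Initial array: [36, 21, 40, 35, 26, 24, 2, 11, 32]

Pointers start at i = 1, j = 8.
i stops at index 2 (arr[2]=40 > 36), j stops at index 8 (arr[8]=32 <= 36): swap arr[2] and arr[8], array becomes [36, 21, 32, 35, 26, 24, 2, 11, 40]
i ends at 8, j ends at 7: the pointers have crossed (j < i), so scanning stops.

Swap pivot arr[0] with arr[7] to place pivot at position 7: [11, 21, 32, 35, 26, 24, 2, 36, 40]
Pivot position: 7

After partitioning with pivot 36, the array becomes [11, 21, 32, 35, 26, 24, 2, 36, 40]. The pivot is placed at index 7. All elements to the left of the pivot are <= 36, and all elements to the right are > 36.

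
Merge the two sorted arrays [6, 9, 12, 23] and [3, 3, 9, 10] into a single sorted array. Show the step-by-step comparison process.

Merging process:

Compare 6 vs 3: take 3 from right. Merged: [3]
Compare 6 vs 3: take 3 from right. Merged: [3, 3]
Compare 6 vs 9: take 6 from left. Merged: [3, 3, 6]
Compare 9 vs 9: take 9 from left. Merged: [3, 3, 6, 9]
Compare 12 vs 9: take 9 from right. Merged: [3, 3, 6, 9, 9]
Compare 12 vs 10: take 10 from right. Merged: [3, 3, 6, 9, 9, 10]
Append remaining from left: [12, 23]. Merged: [3, 3, 6, 9, 9, 10, 12, 23]

Final merged array: [3, 3, 6, 9, 9, 10, 12, 23]
Total comparisons: 6

The merged array is [3, 3, 6, 9, 9, 10, 12, 23], requiring 6 comparisons. The merge step runs in O(n) time where n is the total number of elements.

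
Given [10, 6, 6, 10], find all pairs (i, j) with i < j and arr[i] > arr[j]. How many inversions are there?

Finding inversions in [10, 6, 6, 10]:

(0, 1): arr[0]=10 > arr[1]=6
(0, 2): arr[0]=10 > arr[2]=6

Total inversions: 2

The array has 2 inversion(s): (0,1), (0,2). Each pair (i,j) satisfies i < j and arr[i] > arr[j].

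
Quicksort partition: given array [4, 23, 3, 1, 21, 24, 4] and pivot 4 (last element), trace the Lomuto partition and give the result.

Lomuto partition with pivot = 4:

Initial array: [4, 23, 3, 1, 21, 24, 4]

arr[0]=4 <= 4: swap with position 0, array becomes [4, 23, 3, 1, 21, 24, 4]
arr[1]=23 > 4: no swap
arr[2]=3 <= 4: swap with position 1, array becomes [4, 3, 23, 1, 21, 24, 4]
arr[3]=1 <= 4: swap with position 2, array becomes [4, 3, 1, 23, 21, 24, 4]
arr[4]=21 > 4: no swap
arr[5]=24 > 4: no swap

Place pivot at position 3: [4, 3, 1, 4, 21, 24, 23]
Pivot position: 3

After partitioning with pivot 4, the array becomes [4, 3, 1, 4, 21, 24, 23]. The pivot is placed at index 3. All elements to the left of the pivot are <= 4, and all elements to the right are > 4.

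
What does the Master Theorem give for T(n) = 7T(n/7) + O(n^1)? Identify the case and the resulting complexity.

Master Theorem for T(n) = 7T(n/7) + O(n^1):

a = 7, b = 7, c = 1
log_b(a) = log_7(7) = 1.0000

Case 2: c = 1 = log_7(7) = 1.0000
T(n) = O(n^1 log n) = O(n log n)

For T(n) = 7T(n/7) + O(n^1): log_7(7) = 1.0000. This is Case 2 of the Master Theorem (c = log_b(a), equal work at all levels), giving O(n log n).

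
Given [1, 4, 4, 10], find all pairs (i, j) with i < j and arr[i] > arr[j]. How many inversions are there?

Finding inversions in [1, 4, 4, 10]:


Total inversions: 0

The array has 0 inversions. It is already sorted.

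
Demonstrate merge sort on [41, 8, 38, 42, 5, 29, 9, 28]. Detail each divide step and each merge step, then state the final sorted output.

Merge sort trace:

Split: [41, 8, 38, 42, 5, 29, 9, 28] -> [41, 8, 38, 42] and [5, 29, 9, 28]
  Split: [41, 8, 38, 42] -> [41, 8] and [38, 42]
    Split: [41, 8] -> [41] and [8]
    Merge: [41] + [8] -> [8, 41]
    Split: [38, 42] -> [38] and [42]
    Merge: [38] + [42] -> [38, 42]
  Merge: [8, 41] + [38, 42] -> [8, 38, 41, 42]
  Split: [5, 29, 9, 28] -> [5, 29] and [9, 28]
    Split: [5, 29] -> [5] and [29]
    Merge: [5] + [29] -> [5, 29]
    Split: [9, 28] -> [9] and [28]
    Merge: [9] + [28] -> [9, 28]
  Merge: [5, 29] + [9, 28] -> [5, 9, 28, 29]
Merge: [8, 38, 41, 42] + [5, 9, 28, 29] -> [5, 8, 9, 28, 29, 38, 41, 42]

Final sorted array: [5, 8, 9, 28, 29, 38, 41, 42]

The merge sort proceeds by recursively splitting the array and merging sorted halves.
After all merges, the sorted array is [5, 8, 9, 28, 29, 38, 41, 42].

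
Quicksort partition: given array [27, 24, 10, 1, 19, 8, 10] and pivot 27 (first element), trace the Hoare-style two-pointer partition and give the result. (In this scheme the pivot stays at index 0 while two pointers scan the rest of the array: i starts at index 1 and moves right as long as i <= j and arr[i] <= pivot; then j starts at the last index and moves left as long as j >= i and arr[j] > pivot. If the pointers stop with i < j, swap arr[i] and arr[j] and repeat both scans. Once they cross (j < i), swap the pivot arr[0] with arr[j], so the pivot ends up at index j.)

Hoare-style two-pointer partition with pivot = 27:

Initial array: [27, 24, 10, 1, 19, 8, 10]

Pointers start at i = 1, j = 6.
i ends at 7, j ends at 6: the pointers have crossed (j < i), so scanning stops.

Swap pivot arr[0] with arr[6] to place pivot at position 6: [10, 24, 10, 1, 19, 8, 27]
Pivot position: 6

After partitioning with pivot 27, the array becomes [10, 24, 10, 1, 19, 8, 27]. The pivot is placed at index 6. All elements to the left of the pivot are <= 27, and all elements to the right are > 27.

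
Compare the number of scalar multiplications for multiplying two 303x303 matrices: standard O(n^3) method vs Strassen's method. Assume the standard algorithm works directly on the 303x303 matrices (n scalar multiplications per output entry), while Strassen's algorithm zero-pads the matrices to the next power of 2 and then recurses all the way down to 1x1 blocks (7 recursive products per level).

Matrix multiplication for 303x303 matrices:

Strassen's algorithm requires power-of-2 dimensions. Pad 303x303 to 512x512 (next power of 2).

Standard algorithm: 303^3 = 27818127 multiplications
Strassen's algorithm: 7^(log2(512)) = 7^9 = 40353607 multiplications
Difference: 27818127 - 40353607 = -12535480 (Strassen uses MORE here due to padding overhead — for small or just-over-power-of-2 n, padding can outweigh the per-level savings)

Standard: 27818127 multiplications (303^3). Strassen: 40353607 multiplications (7^9, after padding to 512x512). Strassen reduces 8 recursive multiplications to 7 at each level.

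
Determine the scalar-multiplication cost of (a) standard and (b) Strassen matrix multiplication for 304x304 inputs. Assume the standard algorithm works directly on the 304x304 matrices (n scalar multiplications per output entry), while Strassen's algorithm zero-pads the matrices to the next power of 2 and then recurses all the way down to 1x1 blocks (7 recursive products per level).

Matrix multiplication for 304x304 matrices:

Strassen's algorithm requires power-of-2 dimensions. Pad 304x304 to 512x512 (next power of 2).

Standard algorithm: 304^3 = 28094464 multiplications
Strassen's algorithm: 7^(log2(512)) = 7^9 = 40353607 multiplications
Difference: 28094464 - 40353607 = -12259143 (Strassen uses MORE here due to padding overhead — for small or just-over-power-of-2 n, padding can outweigh the per-level savings)

Standard: 28094464 multiplications (304^3). Strassen: 40353607 multiplications (7^9, after padding to 512x512). Strassen reduces 8 recursive multiplications to 7 at each level.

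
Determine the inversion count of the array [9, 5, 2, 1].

Finding inversions in [9, 5, 2, 1]:

(0, 1): arr[0]=9 > arr[1]=5
(0, 2): arr[0]=9 > arr[2]=2
(0, 3): arr[0]=9 > arr[3]=1
(1, 2): arr[1]=5 > arr[2]=2
(1, 3): arr[1]=5 > arr[3]=1
(2, 3): arr[2]=2 > arr[3]=1

Total inversions: 6

The array has 6 inversion(s): (0,1), (0,2), (0,3), (1,2), (1,3), (2,3). Each pair (i,j) satisfies i < j and arr[i] > arr[j].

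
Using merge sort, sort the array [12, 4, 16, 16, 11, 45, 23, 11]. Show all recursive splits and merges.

Merge sort trace:

Split: [12, 4, 16, 16, 11, 45, 23, 11] -> [12, 4, 16, 16] and [11, 45, 23, 11]
  Split: [12, 4, 16, 16] -> [12, 4] and [16, 16]
    Split: [12, 4] -> [12] and [4]
    Merge: [12] + [4] -> [4, 12]
    Split: [16, 16] -> [16] and [16]
    Merge: [16] + [16] -> [16, 16]
  Merge: [4, 12] + [16, 16] -> [4, 12, 16, 16]
  Split: [11, 45, 23, 11] -> [11, 45] and [23, 11]
    Split: [11, 45] -> [11] and [45]
    Merge: [11] + [45] -> [11, 45]
    Split: [23, 11] -> [23] and [11]
    Merge: [23] + [11] -> [11, 23]
  Merge: [11, 45] + [11, 23] -> [11, 11, 23, 45]
Merge: [4, 12, 16, 16] + [11, 11, 23, 45] -> [4, 11, 11, 12, 16, 16, 23, 45]

Final sorted array: [4, 11, 11, 12, 16, 16, 23, 45]

The merge sort proceeds by recursively splitting the array and merging sorted halves.
After all merges, the sorted array is [4, 11, 11, 12, 16, 16, 23, 45].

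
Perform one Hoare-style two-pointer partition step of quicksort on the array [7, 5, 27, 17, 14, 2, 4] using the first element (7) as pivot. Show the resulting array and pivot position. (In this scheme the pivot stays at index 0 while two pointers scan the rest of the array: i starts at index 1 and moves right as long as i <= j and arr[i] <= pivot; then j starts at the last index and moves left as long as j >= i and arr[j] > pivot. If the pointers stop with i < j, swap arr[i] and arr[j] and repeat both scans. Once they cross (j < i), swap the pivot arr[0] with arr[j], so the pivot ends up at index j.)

Hoare-style two-pointer partition with pivot = 7:

Initial array: [7, 5, 27, 17, 14, 2, 4]

Pointers start at i = 1, j = 6.
i stops at index 2 (arr[2]=27 > 7), j stops at index 6 (arr[6]=4 <= 7): swap arr[2] and arr[6], array becomes [7, 5, 4, 17, 14, 2, 27]
i stops at index 3 (arr[3]=17 > 7), j stops at index 5 (arr[5]=2 <= 7): swap arr[3] and arr[5], array becomes [7, 5, 4, 2, 14, 17, 27]
i ends at 4, j ends at 3: the pointers have crossed (j < i), so scanning stops.

Swap pivot arr[0] with arr[3] to place pivot at position 3: [2, 5, 4, 7, 14, 17, 27]
Pivot position: 3

After partitioning with pivot 7, the array becomes [2, 5, 4, 7, 14, 17, 27]. The pivot is placed at index 3. All elements to the left of the pivot are <= 7, and all elements to the right are > 7.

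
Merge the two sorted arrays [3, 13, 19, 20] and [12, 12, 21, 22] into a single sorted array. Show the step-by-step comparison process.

Merging process:

Compare 3 vs 12: take 3 from left. Merged: [3]
Compare 13 vs 12: take 12 from right. Merged: [3, 12]
Compare 13 vs 12: take 12 from right. Merged: [3, 12, 12]
Compare 13 vs 21: take 13 from left. Merged: [3, 12, 12, 13]
Compare 19 vs 21: take 19 from left. Merged: [3, 12, 12, 13, 19]
Compare 20 vs 21: take 20 from left. Merged: [3, 12, 12, 13, 19, 20]
Append remaining from right: [21, 22]. Merged: [3, 12, 12, 13, 19, 20, 21, 22]

Final merged array: [3, 12, 12, 13, 19, 20, 21, 22]
Total comparisons: 6

The merged array is [3, 12, 12, 13, 19, 20, 21, 22], requiring 6 comparisons. The merge step runs in O(n) time where n is the total number of elements.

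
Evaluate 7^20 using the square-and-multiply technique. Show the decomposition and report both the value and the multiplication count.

Computing 7^20 by squaring (build up from 7^1; each line after the first costs one multiplication):

7^1 = 7
7^2 = (7^1)^2 = 7^2 = 49
7^4 = (7^2)^2 = 49^2 = 2401
7^5 = 7 * 7^4 = 7 * 2401 = 16807
7^10 = (7^5)^2 = 16807^2 = 282475249
7^20 = (7^10)^2 = 282475249^2 = 79792266297612001

Result: 79792266297612001
Multiplications needed: 5 (5 lines after 7^1)

7^20 = 79792266297612001. Using exponentiation by squaring, this requires 5 multiplications. The key idea: if the exponent is even, square the half-power; if odd, multiply by the base once.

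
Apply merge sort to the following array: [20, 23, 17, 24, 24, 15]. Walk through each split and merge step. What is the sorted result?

Merge sort trace:

Split: [20, 23, 17, 24, 24, 15] -> [20, 23, 17] and [24, 24, 15]
  Split: [20, 23, 17] -> [20] and [23, 17]
    Split: [23, 17] -> [23] and [17]
    Merge: [23] + [17] -> [17, 23]
  Merge: [20] + [17, 23] -> [17, 20, 23]
  Split: [24, 24, 15] -> [24] and [24, 15]
    Split: [24, 15] -> [24] and [15]
    Merge: [24] + [15] -> [15, 24]
  Merge: [24] + [15, 24] -> [15, 24, 24]
Merge: [17, 20, 23] + [15, 24, 24] -> [15, 17, 20, 23, 24, 24]

Final sorted array: [15, 17, 20, 23, 24, 24]

The merge sort proceeds by recursively splitting the array and merging sorted halves.
After all merges, the sorted array is [15, 17, 20, 23, 24, 24].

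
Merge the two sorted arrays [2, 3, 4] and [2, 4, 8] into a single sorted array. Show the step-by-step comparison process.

Merging process:

Compare 2 vs 2: take 2 from left. Merged: [2]
Compare 3 vs 2: take 2 from right. Merged: [2, 2]
Compare 3 vs 4: take 3 from left. Merged: [2, 2, 3]
Compare 4 vs 4: take 4 from left. Merged: [2, 2, 3, 4]
Append remaining from right: [4, 8]. Merged: [2, 2, 3, 4, 4, 8]

Final merged array: [2, 2, 3, 4, 4, 8]
Total comparisons: 4

The merged array is [2, 2, 3, 4, 4, 8], requiring 4 comparisons. The merge step runs in O(n) time where n is the total number of elements.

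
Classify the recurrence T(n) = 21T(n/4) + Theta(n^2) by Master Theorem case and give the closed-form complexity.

Master Theorem for T(n) = 21T(n/4) + O(n^2):

a = 21, b = 4, c = 2
log_b(a) = log_4(21) = 2.1962

Case 1: c = 2 < log_4(21) = 2.1962
T(n) = O(n^(log_4 21))

For T(n) = 21T(n/4) + O(n^2): log_4(21) = 2.1962. This is Case 1 of the Master Theorem (c < log_b(a), work dominated by leaves), giving O(n^(log_4 21)).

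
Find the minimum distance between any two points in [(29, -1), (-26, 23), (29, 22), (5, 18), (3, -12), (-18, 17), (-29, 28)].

Computing all pairwise distances among 7 points:

d((29, -1), (-26, 23)) = 60.0083
d((29, -1), (29, 22)) = 23.0
d((29, -1), (5, 18)) = 30.6105
d((29, -1), (3, -12)) = 28.2312
d((29, -1), (-18, 17)) = 50.3289
d((29, -1), (-29, 28)) = 64.846
d((-26, 23), (29, 22)) = 55.0091
d((-26, 23), (5, 18)) = 31.4006
d((-26, 23), (3, -12)) = 45.4533
d((-26, 23), (-18, 17)) = 10.0
d((-26, 23), (-29, 28)) = 5.831 <-- minimum
d((29, 22), (5, 18)) = 24.3311
d((29, 22), (3, -12)) = 42.8019
d((29, 22), (-18, 17)) = 47.2652
d((29, 22), (-29, 28)) = 58.3095
d((5, 18), (3, -12)) = 30.0666
d((5, 18), (-18, 17)) = 23.0217
d((5, 18), (-29, 28)) = 35.4401
d((3, -12), (-18, 17)) = 35.805
d((3, -12), (-29, 28)) = 51.225
d((-18, 17), (-29, 28)) = 15.5563

Closest pair: (-26, 23) and (-29, 28) with distance 5.831

The closest pair is (-26, 23) and (-29, 28) with Euclidean distance 5.831. For 7 points, brute-force pairwise comparison is shown above. For large n, the divide-and-conquer algorithm (sort by x, recurse on halves, check the dividing strip) achieves O(n log n).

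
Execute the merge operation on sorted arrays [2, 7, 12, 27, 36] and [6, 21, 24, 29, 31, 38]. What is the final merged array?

Merging process:

Compare 2 vs 6: take 2 from left. Merged: [2]
Compare 7 vs 6: take 6 from right. Merged: [2, 6]
Compare 7 vs 21: take 7 from left. Merged: [2, 6, 7]
Compare 12 vs 21: take 12 from left. Merged: [2, 6, 7, 12]
Compare 27 vs 21: take 21 from right. Merged: [2, 6, 7, 12, 21]
Compare 27 vs 24: take 24 from right. Merged: [2, 6, 7, 12, 21, 24]
Compare 27 vs 29: take 27 from left. Merged: [2, 6, 7, 12, 21, 24, 27]
Compare 36 vs 29: take 29 from right. Merged: [2, 6, 7, 12, 21, 24, 27, 29]
Compare 36 vs 31: take 31 from right. Merged: [2, 6, 7, 12, 21, 24, 27, 29, 31]
Compare 36 vs 38: take 36 from left. Merged: [2, 6, 7, 12, 21, 24, 27, 29, 31, 36]
Append remaining from right: [38]. Merged: [2, 6, 7, 12, 21, 24, 27, 29, 31, 36, 38]

Final merged array: [2, 6, 7, 12, 21, 24, 27, 29, 31, 36, 38]
Total comparisons: 10

The merged array is [2, 6, 7, 12, 21, 24, 27, 29, 31, 36, 38], requiring 10 comparisons. The merge step runs in O(n) time where n is the total number of elements.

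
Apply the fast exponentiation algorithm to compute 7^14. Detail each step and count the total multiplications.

Computing 7^14 by squaring (build up from 7^1; each line after the first costs one multiplication):

7^1 = 7
7^2 = (7^1)^2 = 7^2 = 49
7^3 = 7 * 7^2 = 7 * 49 = 343
7^6 = (7^3)^2 = 343^2 = 117649
7^7 = 7 * 7^6 = 7 * 117649 = 823543
7^14 = (7^7)^2 = 823543^2 = 678223072849

Result: 678223072849
Multiplications needed: 5 (5 lines after 7^1)

7^14 = 678223072849. Using exponentiation by squaring, this requires 5 multiplications. The key idea: if the exponent is even, square the half-power; if odd, multiply by the base once.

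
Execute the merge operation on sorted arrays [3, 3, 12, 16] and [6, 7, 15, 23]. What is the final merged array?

Merging process:

Compare 3 vs 6: take 3 from left. Merged: [3]
Compare 3 vs 6: take 3 from left. Merged: [3, 3]
Compare 12 vs 6: take 6 from right. Merged: [3, 3, 6]
Compare 12 vs 7: take 7 from right. Merged: [3, 3, 6, 7]
Compare 12 vs 15: take 12 from left. Merged: [3, 3, 6, 7, 12]
Compare 16 vs 15: take 15 from right. Merged: [3, 3, 6, 7, 12, 15]
Compare 16 vs 23: take 16 from left. Merged: [3, 3, 6, 7, 12, 15, 16]
Append remaining from right: [23]. Merged: [3, 3, 6, 7, 12, 15, 16, 23]

Final merged array: [3, 3, 6, 7, 12, 15, 16, 23]
Total comparisons: 7

The merged array is [3, 3, 6, 7, 12, 15, 16, 23], requiring 7 comparisons. The merge step runs in O(n) time where n is the total number of elements.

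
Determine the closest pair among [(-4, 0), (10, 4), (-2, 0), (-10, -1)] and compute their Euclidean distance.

Computing all pairwise distances among 4 points:

d((-4, 0), (10, 4)) = 14.5602
d((-4, 0), (-2, 0)) = 2.0 <-- minimum
d((-4, 0), (-10, -1)) = 6.0828
d((10, 4), (-2, 0)) = 12.6491
d((10, 4), (-10, -1)) = 20.6155
d((-2, 0), (-10, -1)) = 8.0623

Closest pair: (-4, 0) and (-2, 0) with distance 2.0

The closest pair is (-4, 0) and (-2, 0) with Euclidean distance 2.0. For 4 points, brute-force pairwise comparison is shown above. For large n, the divide-and-conquer algorithm (sort by x, recurse on halves, check the dividing strip) achieves O(n log n).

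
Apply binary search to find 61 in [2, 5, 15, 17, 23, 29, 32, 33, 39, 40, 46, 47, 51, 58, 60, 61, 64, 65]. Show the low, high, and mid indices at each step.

Binary search for 61 in [2, 5, 15, 17, 23, 29, 32, 33, 39, 40, 46, 47, 51, 58, 60, 61, 64, 65]:

lo=0, hi=17, mid=8, arr[mid]=39 -> 39 < 61, search right half
lo=9, hi=17, mid=13, arr[mid]=58 -> 58 < 61, search right half
lo=14, hi=17, mid=15, arr[mid]=61 -> Found target at index 15!

Binary search finds 61 at index 15 after 3 comparisons. The search repeatedly halves the search space by comparing with the middle element.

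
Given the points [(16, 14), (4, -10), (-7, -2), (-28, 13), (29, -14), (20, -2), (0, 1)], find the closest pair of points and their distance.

Computing all pairwise distances among 7 points:

d((16, 14), (4, -10)) = 26.8328
d((16, 14), (-7, -2)) = 28.0179
d((16, 14), (-28, 13)) = 44.0114
d((16, 14), (29, -14)) = 30.8707
d((16, 14), (20, -2)) = 16.4924
d((16, 14), (0, 1)) = 20.6155
d((4, -10), (-7, -2)) = 13.6015
d((4, -10), (-28, 13)) = 39.4081
d((4, -10), (29, -14)) = 25.318
d((4, -10), (20, -2)) = 17.8885
d((4, -10), (0, 1)) = 11.7047
d((-7, -2), (-28, 13)) = 25.807
d((-7, -2), (29, -14)) = 37.9473
d((-7, -2), (20, -2)) = 27.0
d((-7, -2), (0, 1)) = 7.6158 <-- minimum
d((-28, 13), (29, -14)) = 63.0714
d((-28, 13), (20, -2)) = 50.2892
d((-28, 13), (0, 1)) = 30.4631
d((29, -14), (20, -2)) = 15.0
d((29, -14), (0, 1)) = 32.6497
d((20, -2), (0, 1)) = 20.2237

Closest pair: (-7, -2) and (0, 1) with distance 7.6158

The closest pair is (-7, -2) and (0, 1) with Euclidean distance 7.6158. For 7 points, brute-force pairwise comparison is shown above. For large n, the divide-and-conquer algorithm (sort by x, recurse on halves, check the dividing strip) achieves O(n log n).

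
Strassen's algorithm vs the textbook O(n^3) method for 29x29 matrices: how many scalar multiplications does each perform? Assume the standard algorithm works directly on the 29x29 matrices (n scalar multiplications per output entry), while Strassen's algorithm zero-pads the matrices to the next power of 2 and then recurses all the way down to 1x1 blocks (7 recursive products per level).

Matrix multiplication for 29x29 matrices:

Strassen's algorithm requires power-of-2 dimensions. Pad 29x29 to 32x32 (next power of 2).

Standard algorithm: 29^3 = 24389 multiplications
Strassen's algorithm: 7^(log2(32)) = 7^5 = 16807 multiplications
Savings: 24389 - 16807 = 7582 multiplications

Standard: 24389 multiplications (29^3). Strassen: 16807 multiplications (7^5, after padding to 32x32). Strassen reduces 8 recursive multiplications to 7 at each level.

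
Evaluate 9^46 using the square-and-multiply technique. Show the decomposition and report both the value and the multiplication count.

Computing 9^46 by squaring (build up from 9^1; each line after the first costs one multiplication):

9^1 = 9
9^2 = (9^1)^2 = 9^2 = 81
9^4 = (9^2)^2 = 81^2 = 6561
9^5 = 9 * 9^4 = 9 * 6561 = 59049
9^10 = (9^5)^2 = 59049^2 = 3486784401
9^11 = 9 * 9^10 = 9 * 3486784401 = 31381059609
9^22 = (9^11)^2 = 31381059609^2 = 984770902183611232881
9^23 = 9 * 9^22 = 9 * 984770902183611232881 = 8862938119652501095929
9^46 = (9^23)^2 = 8862938119652501095929^2 = 78551672112789411833022577315290546060373041

Result: 78551672112789411833022577315290546060373041
Multiplications needed: 8 (8 lines after 9^1)

9^46 = 78551672112789411833022577315290546060373041. Using exponentiation by squaring, this requires 8 multiplications. The key idea: if the exponent is even, square the half-power; if odd, multiply by the base once.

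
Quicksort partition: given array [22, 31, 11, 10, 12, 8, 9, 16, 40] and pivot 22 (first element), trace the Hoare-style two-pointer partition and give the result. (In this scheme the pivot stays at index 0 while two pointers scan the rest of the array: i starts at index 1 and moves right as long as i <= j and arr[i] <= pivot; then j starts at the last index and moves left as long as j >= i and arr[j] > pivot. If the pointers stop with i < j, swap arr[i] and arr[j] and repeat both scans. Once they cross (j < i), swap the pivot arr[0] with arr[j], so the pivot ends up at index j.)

Hoare-style two-pointer partition with pivot = 22:

Initial array: [22, 31, 11, 10, 12, 8, 9, 16, 40]

Pointers start at i = 1, j = 8.
i stops at index 1 (arr[1]=31 > 22), j stops at index 7 (arr[7]=16 <= 22): swap arr[1] and arr[7], array becomes [22, 16, 11, 10, 12, 8, 9, 31, 40]
i ends at 7, j ends at 6: the pointers have crossed (j < i), so scanning stops.

Swap pivot arr[0] with arr[6] to place pivot at position 6: [9, 16, 11, 10, 12, 8, 22, 31, 40]
Pivot position: 6

After partitioning with pivot 22, the array becomes [9, 16, 11, 10, 12, 8, 22, 31, 40]. The pivot is placed at index 6. All elements to the left of the pivot are <= 22, and all elements to the right are > 22.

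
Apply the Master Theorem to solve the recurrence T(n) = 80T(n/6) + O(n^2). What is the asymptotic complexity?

Master Theorem for T(n) = 80T(n/6) + O(n^2):

a = 80, b = 6, c = 2
log_b(a) = log_6(80) = 2.4457

Case 1: c = 2 < log_6(80) = 2.4457
T(n) = O(n^(log_6 80))

For T(n) = 80T(n/6) + O(n^2): log_6(80) = 2.4457. This is Case 1 of the Master Theorem (c < log_b(a), work dominated by leaves), giving O(n^(log_6 80)).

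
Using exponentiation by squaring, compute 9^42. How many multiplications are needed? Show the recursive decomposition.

Computing 9^42 by squaring (build up from 9^1; each line after the first costs one multiplication):

9^1 = 9
9^2 = (9^1)^2 = 9^2 = 81
9^4 = (9^2)^2 = 81^2 = 6561
9^5 = 9 * 9^4 = 9 * 6561 = 59049
9^10 = (9^5)^2 = 59049^2 = 3486784401
9^20 = (9^10)^2 = 3486784401^2 = 12157665459056928801
9^21 = 9 * 9^20 = 9 * 12157665459056928801 = 109418989131512359209
9^42 = (9^21)^2 = 109418989131512359209^2 = 11972515182562019788602740026717047105681

Result: 11972515182562019788602740026717047105681
Multiplications needed: 7 (7 lines after 9^1)

9^42 = 11972515182562019788602740026717047105681. Using exponentiation by squaring, this requires 7 multiplications. The key idea: if the exponent is even, square the half-power; if odd, multiply by the base once.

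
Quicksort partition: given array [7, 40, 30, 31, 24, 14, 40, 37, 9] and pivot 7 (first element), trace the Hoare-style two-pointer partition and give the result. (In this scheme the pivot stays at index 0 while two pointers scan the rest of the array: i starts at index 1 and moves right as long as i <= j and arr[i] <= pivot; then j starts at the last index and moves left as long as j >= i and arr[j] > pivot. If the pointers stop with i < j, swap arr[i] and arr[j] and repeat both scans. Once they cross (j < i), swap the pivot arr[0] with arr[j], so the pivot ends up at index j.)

Hoare-style two-pointer partition with pivot = 7:

Initial array: [7, 40, 30, 31, 24, 14, 40, 37, 9]

Pointers start at i = 1, j = 8.
i ends at 1, j ends at 0: the pointers have crossed (j < i), so scanning stops.

j = 0, so swapping arr[0] with arr[j] leaves the pivot at position 0: [7, 40, 30, 31, 24, 14, 40, 37, 9]
Pivot position: 0

After partitioning with pivot 7, the array becomes [7, 40, 30, 31, 24, 14, 40, 37, 9]. The pivot is placed at index 0. All elements to the left of the pivot are <= 7, and all elements to the right are > 7.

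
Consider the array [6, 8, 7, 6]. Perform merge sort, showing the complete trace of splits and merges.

Merge sort trace:

Split: [6, 8, 7, 6] -> [6, 8] and [7, 6]
  Split: [6, 8] -> [6] and [8]
  Merge: [6] + [8] -> [6, 8]
  Split: [7, 6] -> [7] and [6]
  Merge: [7] + [6] -> [6, 7]
Merge: [6, 8] + [6, 7] -> [6, 6, 7, 8]

Final sorted array: [6, 6, 7, 8]

The merge sort proceeds by recursively splitting the array and merging sorted halves.
After all merges, the sorted array is [6, 6, 7, 8].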